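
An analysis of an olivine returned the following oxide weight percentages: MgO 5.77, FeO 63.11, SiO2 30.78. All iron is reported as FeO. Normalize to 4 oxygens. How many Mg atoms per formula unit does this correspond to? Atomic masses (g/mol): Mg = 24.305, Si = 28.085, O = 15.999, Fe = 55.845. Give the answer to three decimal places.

0.280 Mg apfu

5.77 wt% MgO ÷ 40.304 g/mol = 0.14316 mol, giving 0.14316 Mg and 0.14316 O.
63.11 wt% FeO ÷ 71.844 g/mol = 0.87843 mol, giving 0.87843 Fe and 0.87843 O.
30.78 wt% SiO2 ÷ 60.083 g/mol = 0.51229 mol, giving 0.51229 Si and 1.02458 O.
Oxygen sums to 2.04617; scaling by 4/2.04617 = 1.95487 puts the formula on 4 O.
Mg: 0.14316 × 1.95487 = 0.280 atoms per formula unit.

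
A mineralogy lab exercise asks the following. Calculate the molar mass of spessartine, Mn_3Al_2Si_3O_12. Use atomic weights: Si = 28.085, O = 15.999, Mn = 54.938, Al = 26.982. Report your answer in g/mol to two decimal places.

M = 3*54.938 + 2*26.982 + 3*28.085 + 12*15.999

495.02 g/mol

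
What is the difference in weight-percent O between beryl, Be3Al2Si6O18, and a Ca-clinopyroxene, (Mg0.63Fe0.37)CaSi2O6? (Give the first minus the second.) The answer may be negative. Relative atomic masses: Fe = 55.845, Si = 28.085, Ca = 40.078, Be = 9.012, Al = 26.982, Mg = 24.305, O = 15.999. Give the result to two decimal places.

O in Be3Al2Si6O18: molar mass 537.492 g/mol; 18×15.999 = 287.982 g → 53.58 wt%.
O in (Mg0.63Fe0.37)CaSi2O6: molar mass 228.217 g/mol; 6×15.999 = 95.994 g → 42.06 wt%.
Difference = 53.58 − 42.06 = 11.52 percentage points.

11.52 percentage points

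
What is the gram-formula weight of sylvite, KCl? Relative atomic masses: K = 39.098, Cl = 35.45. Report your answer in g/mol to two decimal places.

74.55 g/mol

The formula mass is the sum 1·39.098 + 1·35.45.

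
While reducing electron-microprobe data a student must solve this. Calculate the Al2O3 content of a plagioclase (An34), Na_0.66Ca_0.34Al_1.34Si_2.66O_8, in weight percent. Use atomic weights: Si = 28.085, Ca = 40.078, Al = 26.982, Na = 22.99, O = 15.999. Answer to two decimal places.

Formula mass = 267.654 g/mol.
1.34 Al → 0.6700 mol Al2O3 per formula unit; M(Al2O3) = 101.961, so Al2O3 mass = 68.314 g.
68.314/267.654 × 100 = 25.52 wt%.

25.52 wt%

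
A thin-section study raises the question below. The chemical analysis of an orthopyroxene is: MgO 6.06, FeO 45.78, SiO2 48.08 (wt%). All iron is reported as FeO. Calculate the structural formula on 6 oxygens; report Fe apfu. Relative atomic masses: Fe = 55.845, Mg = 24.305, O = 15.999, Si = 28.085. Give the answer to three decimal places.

MgO (M=40.304): mol = 0.15036; Mg = 0.15036, O = 0.15036.
FeO (M=71.844): mol = 0.63721; Fe = 0.63721, O = 0.63721.
SiO2 (M=60.083): mol = 0.80023; Si = 0.80023, O = 1.60046.
ΣO = 2.38803; factor = 6/ΣO = 2.51253.
Fe apfu = 0.63721 × 2.51253 = 1.601.

1.601 Fe apfu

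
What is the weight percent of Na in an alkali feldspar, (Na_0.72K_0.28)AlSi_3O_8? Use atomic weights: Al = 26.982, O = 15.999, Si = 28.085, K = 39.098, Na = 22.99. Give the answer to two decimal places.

6.21 wt%

Formula mass = 0.72*22.99 + 0.28*39.098 + 1*26.982 + 3*28.085 + 8*15.999 = 266.729 g/mol, of which 16.553 g is Na.
So Na makes up 16.553/266.729 = 0.0621 of the mass, i.e. 6.21%.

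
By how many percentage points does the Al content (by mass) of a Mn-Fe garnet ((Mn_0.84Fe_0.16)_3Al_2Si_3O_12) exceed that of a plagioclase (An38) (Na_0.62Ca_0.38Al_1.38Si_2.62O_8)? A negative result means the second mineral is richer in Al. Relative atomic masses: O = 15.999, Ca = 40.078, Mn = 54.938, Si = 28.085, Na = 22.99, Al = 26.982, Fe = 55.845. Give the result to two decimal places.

-2.99 percentage points

Al in (Mn_0.84Fe_0.16)_3Al_2Si_3O_12: molar mass 495.456 g/mol; 2×26.982 = 53.964 g → 10.89 wt%.
Al in Na_0.62Ca_0.38Al_1.38Si_2.62O_8: molar mass 268.293 g/mol; 1.38×26.982 = 37.235 g → 13.88 wt%.
Difference = 10.89 − 13.88 = -2.99 percentage points.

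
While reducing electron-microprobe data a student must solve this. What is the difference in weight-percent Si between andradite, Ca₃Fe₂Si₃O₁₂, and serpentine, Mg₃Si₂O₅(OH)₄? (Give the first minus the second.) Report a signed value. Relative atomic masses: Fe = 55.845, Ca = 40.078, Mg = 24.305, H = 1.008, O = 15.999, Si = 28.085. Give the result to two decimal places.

-3.69 percentage points

First mineral: 84.255 g Si in 508.167 g formula = 16.58 wt% Si.
Second mineral: 56.170 g Si in 277.108 g formula = 20.27 wt% Si.
16.58% − 20.27% gives a difference of -3.69 percentage points.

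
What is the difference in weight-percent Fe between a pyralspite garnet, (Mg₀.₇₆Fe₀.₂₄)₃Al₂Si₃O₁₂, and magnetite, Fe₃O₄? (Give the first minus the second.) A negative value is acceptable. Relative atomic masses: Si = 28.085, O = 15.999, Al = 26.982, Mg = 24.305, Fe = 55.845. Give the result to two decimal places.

First mineral: 40.208 g Fe in 425.831 g formula = 9.44 wt% Fe.
Second mineral: 167.535 g Fe in 231.531 g formula = 72.36 wt% Fe.
9.44% − 72.36% gives a difference of -62.92 percentage points.

-62.92 percentage points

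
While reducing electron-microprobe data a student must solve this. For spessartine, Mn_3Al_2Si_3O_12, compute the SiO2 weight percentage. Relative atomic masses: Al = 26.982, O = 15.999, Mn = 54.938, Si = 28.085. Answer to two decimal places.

36.41 wt%

M(Mn_3Al_2Si_3O_12) = 495.021 g/mol; M(SiO2) = 60.083 g/mol.
Moles SiO2 per formula unit = 3 Si ÷ 1 = 3.0000.
SiO2 fraction = (3.0000 × 60.083) / 495.021 = 180.249/495.021 = 0.3641.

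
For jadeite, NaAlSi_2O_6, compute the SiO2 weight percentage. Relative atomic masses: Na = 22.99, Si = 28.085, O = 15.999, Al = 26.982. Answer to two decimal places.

59.45 wt%

M(NaAlSi_2O_6) = 202.136 g/mol; M(SiO2) = 60.083 g/mol.
Moles SiO2 per formula unit = 2 Si ÷ 1 = 2.0000.
SiO2 fraction = (2.0000 × 60.083) / 202.136 = 120.166/202.136 = 0.5945.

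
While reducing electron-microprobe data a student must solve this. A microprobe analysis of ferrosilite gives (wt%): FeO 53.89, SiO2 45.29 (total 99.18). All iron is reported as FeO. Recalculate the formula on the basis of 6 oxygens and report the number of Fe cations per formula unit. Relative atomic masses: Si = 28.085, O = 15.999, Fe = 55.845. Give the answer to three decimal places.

FeO: 53.89/71.844 = 0.75010 mol → 0.75010 mol Fe, 0.75010 mol O.
SiO2: 45.29/60.083 = 0.75379 mol → 0.75379 mol Si, 1.50758 mol O.
Total oxygen = 2.25768 mol. Normalization factor = 6/2.25768 = 2.65760.
Fe per 6 O = 0.75010 × 2.65760 = 1.993.

1.993 Fe apfu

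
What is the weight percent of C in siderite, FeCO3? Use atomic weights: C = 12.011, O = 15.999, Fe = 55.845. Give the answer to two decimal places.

10.37 wt%

Molar mass of FeCO3: 1×55.845 + 1×12.011 + 3×15.999 = 115.853 g/mol.
Mass of C per formula unit: 1 × 12.011 = 12.011 g.
Weight fraction C = 12.011 / 115.853 = 0.1037.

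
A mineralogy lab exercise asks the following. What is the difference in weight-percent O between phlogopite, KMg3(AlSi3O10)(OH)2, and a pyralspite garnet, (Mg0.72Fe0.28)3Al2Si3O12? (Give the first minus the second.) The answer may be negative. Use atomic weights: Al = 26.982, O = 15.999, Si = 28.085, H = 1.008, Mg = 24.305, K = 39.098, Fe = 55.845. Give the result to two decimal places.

First mineral: 191.988 g O in 417.254 g formula = 46.01 wt% O.
Second mineral: 191.988 g O in 429.616 g formula = 44.69 wt% O.
46.01% − 44.69% gives a difference of 1.32 percentage points.

1.32 percentage points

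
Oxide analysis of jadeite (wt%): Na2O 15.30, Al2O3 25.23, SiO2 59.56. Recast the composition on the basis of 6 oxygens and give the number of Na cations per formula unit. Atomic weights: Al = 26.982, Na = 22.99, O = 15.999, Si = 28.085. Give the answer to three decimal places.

Na2O: 15.30/61.979 = 0.24686 mol → 0.49372 mol Na, 0.24686 mol O.
Al2O3: 25.23/101.961 = 0.24745 mol → 0.49490 mol Al, 0.74235 mol O.
SiO2: 59.56/60.083 = 0.99130 mol → 0.99130 mol Si, 1.98260 mol O.
Total oxygen = 2.97181 mol. Normalization factor = 6/2.97181 = 2.01897.
Na per 6 O = 0.49372 × 2.01897 = 0.997.

0.997 Na apfu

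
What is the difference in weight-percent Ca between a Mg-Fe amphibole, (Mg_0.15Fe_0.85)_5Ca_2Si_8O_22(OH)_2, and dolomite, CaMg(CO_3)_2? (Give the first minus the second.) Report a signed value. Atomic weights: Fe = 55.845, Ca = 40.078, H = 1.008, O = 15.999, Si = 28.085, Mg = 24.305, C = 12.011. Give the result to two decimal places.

-13.26 percentage points

M((Mg_0.15Fe_0.85)_5Ca_2Si_8O_22(OH)_2) = 946.398 g/mol, so wt% Ca = 80.156/946.398 × 100 = 8.47%.
M(CaMg(CO_3)_2) = 184.399 g/mol, so wt% Ca = 40.078/184.399 × 100 = 21.73%.
8.47 − 21.73 = -13.26 pp.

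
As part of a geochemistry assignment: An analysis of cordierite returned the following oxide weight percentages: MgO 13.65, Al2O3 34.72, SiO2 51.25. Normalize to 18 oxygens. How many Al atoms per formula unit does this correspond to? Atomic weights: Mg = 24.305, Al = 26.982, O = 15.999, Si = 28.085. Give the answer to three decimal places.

MgO: 13.65/40.304 = 0.33868 mol → 0.33868 mol Mg, 0.33868 mol O.
Al2O3: 34.72/101.961 = 0.34052 mol → 0.68104 mol Al, 1.02156 mol O.
SiO2: 51.25/60.083 = 0.85299 mol → 0.85299 mol Si, 1.70598 mol O.
Total oxygen = 3.06622 mol. Normalization factor = 18/3.06622 = 5.87042.
Al per 18 O = 0.68104 × 5.87042 = 3.998.

3.998 Al apfu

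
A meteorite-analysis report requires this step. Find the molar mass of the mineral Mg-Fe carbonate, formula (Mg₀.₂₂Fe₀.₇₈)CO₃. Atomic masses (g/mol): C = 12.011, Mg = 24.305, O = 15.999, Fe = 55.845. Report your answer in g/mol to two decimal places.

108.91 g/mol

The formula mass is the sum 0.22·24.305 + 0.78·55.845 + 1·12.011 + 3·15.999.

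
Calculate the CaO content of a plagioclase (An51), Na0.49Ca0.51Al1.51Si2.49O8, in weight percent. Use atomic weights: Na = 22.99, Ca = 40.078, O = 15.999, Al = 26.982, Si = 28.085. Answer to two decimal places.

M(Na0.49Ca0.51Al1.51Si2.49O8) = 270.371 g/mol; M(CaO) = 56.077 g/mol.
Moles CaO per formula unit = 0.51 Ca ÷ 1 = 0.5100.
CaO fraction = (0.5100 × 56.077) / 270.371 = 28.599/270.371 = 0.1058.

10.58 wt%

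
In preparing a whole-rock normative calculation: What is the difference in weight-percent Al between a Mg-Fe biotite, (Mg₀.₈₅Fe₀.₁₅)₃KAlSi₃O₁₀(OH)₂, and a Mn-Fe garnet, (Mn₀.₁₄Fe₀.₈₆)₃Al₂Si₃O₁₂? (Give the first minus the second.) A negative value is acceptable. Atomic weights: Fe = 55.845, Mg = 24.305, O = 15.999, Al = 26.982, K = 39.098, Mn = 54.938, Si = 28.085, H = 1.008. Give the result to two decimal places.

-4.60 percentage points

First mineral: 26.982 g Al in 431.447 g formula = 6.25 wt% Al.
Second mineral: 53.964 g Al in 497.361 g formula = 10.85 wt% Al.
6.25% − 10.85% gives a difference of -4.60 percentage points.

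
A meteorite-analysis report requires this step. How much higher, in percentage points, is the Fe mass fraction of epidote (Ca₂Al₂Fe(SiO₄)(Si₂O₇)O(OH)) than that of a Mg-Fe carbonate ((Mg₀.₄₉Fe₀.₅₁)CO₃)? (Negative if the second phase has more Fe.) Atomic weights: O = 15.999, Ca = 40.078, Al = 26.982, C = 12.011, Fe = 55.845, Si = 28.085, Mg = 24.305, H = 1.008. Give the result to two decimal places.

M(Ca₂Al₂Fe(SiO₄)(Si₂O₇)O(OH)) = 483.215 g/mol, so wt% Fe = 55.845/483.215 × 100 = 11.56%.
M((Mg₀.₄₉Fe₀.₅₁)CO₃) = 100.398 g/mol, so wt% Fe = 28.481/100.398 × 100 = 28.37%.
11.56 − 28.37 = -16.81 pp.

-16.81 percentage points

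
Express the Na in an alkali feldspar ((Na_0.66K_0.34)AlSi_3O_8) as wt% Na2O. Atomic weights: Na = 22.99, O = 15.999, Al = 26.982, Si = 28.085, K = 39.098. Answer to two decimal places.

7.64 wt%

Molar mass of (Na_0.66K_0.34)AlSi_3O_8 = 0.66*22.99 + 0.34*39.098 + 1*26.982 + 3*28.085 + 8*15.999 = 267.696 g/mol.
Each formula unit contains 0.66 Na, equivalent to 0.66/2 = 0.3300 mol Na2O.
M(Na2O) = 2×22.99 + 1×15.999 = 61.979 g/mol.
Mass of Na2O per formula unit = 0.3300 × 61.979 = 20.453 g.
Na2O wt% = 20.453 / 267.696 × 100 = 7.64%.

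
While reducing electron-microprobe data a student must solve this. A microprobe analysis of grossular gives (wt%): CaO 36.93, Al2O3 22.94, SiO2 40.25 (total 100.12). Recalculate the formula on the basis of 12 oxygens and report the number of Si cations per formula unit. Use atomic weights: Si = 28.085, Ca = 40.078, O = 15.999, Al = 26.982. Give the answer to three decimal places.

CaO (M=56.077): mol = 0.65856; Ca = 0.65856, O = 0.65856.
Al2O3 (M=101.961): mol = 0.22499; Al = 0.44998, O = 0.67497.
SiO2 (M=60.083): mol = 0.66991; Si = 0.66991, O = 1.33982.
ΣO = 2.67335; factor = 12/ΣO = 4.48875.
Si apfu = 0.66991 × 4.48875 = 3.007.

3.007 Si apfu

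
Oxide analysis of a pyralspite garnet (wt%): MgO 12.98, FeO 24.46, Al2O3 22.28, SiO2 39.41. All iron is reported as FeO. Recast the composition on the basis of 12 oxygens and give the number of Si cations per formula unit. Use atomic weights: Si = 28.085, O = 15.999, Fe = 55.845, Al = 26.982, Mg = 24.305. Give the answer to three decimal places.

12.98 wt% MgO ÷ 40.304 g/mol = 0.32205 mol, giving 0.32205 Mg and 0.32205 O.
24.46 wt% FeO ÷ 71.844 g/mol = 0.34046 mol, giving 0.34046 Fe and 0.34046 O.
22.28 wt% Al2O3 ÷ 101.961 g/mol = 0.21851 mol, giving 0.43702 Al and 0.65553 O.
39.41 wt% SiO2 ÷ 60.083 g/mol = 0.65593 mol, giving 0.65593 Si and 1.31186 O.
Oxygen sums to 2.62990; scaling by 12/2.62990 = 4.56291 puts the formula on 12 O.
Si: 0.65593 × 4.56291 = 2.993 atoms per formula unit.

2.993 Si apfu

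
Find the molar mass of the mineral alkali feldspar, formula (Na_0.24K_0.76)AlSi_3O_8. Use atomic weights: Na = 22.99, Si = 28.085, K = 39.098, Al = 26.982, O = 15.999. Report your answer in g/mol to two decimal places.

274.46 g/mol

The formula mass is the sum 0.24*22.99 + 0.76*39.098 + 1*26.982 + 3*28.085 + 8*15.999.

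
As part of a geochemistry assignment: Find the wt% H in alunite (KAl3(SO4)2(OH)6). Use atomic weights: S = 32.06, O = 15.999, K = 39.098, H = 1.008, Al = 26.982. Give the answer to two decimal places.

1.46 mass %

M(KAl3(SO4)2(OH)6) = 414.198 g/mol.
H contributes 6 × 1.008 = 6.048 g per mole.
6.048/414.198 = 0.0146 → 1.46%.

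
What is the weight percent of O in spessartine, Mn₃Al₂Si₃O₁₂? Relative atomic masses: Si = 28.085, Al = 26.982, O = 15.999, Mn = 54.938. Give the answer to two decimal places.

38.78 mass %

M(Mn₃Al₂Si₃O₁₂) = 495.021 g/mol.
O contributes 12 × 15.999 = 191.988 g per mole.
191.988/495.021 = 0.3878 → 38.78%.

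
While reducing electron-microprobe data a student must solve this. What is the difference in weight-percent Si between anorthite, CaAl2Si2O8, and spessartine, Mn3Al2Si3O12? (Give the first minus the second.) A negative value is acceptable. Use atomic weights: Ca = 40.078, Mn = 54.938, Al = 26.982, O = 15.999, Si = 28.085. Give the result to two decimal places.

First mineral: 56.170 g Si in 278.204 g formula = 20.19 wt% Si.
Second mineral: 84.255 g Si in 495.021 g formula = 17.02 wt% Si.
20.19% − 17.02% gives a difference of 3.17 percentage points.

3.17 percentage points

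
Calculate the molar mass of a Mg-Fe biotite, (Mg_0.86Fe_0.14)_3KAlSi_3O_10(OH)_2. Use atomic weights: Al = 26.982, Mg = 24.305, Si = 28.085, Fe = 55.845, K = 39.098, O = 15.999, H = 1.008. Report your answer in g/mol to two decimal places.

430.50 g/mol

M = 2.58×24.305 + 0.42×55.845 + 1×39.098 + 1×26.982 + 3×28.085 + 12×15.999 + 2×1.008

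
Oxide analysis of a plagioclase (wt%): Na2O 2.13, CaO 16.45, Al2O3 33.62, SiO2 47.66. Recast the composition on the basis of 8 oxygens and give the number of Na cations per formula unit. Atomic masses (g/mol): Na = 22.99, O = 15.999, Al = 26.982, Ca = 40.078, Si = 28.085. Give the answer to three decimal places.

0.189 Na apfu

2.13 wt% Na2O ÷ 61.979 g/mol = 0.03437 mol, giving 0.06874 Na and 0.03437 O.
16.45 wt% CaO ÷ 56.077 g/mol = 0.29335 mol, giving 0.29335 Ca and 0.29335 O.
33.62 wt% Al2O3 ÷ 101.961 g/mol = 0.32973 mol, giving 0.65946 Al and 0.98919 O.
47.66 wt% SiO2 ÷ 60.083 g/mol = 0.79324 mol, giving 0.79324 Si and 1.58648 O.
Oxygen sums to 2.90339; scaling by 8/2.90339 = 2.75540 puts the formula on 8 O.
Na: 0.06874 × 2.75540 = 0.189 atoms per formula unit.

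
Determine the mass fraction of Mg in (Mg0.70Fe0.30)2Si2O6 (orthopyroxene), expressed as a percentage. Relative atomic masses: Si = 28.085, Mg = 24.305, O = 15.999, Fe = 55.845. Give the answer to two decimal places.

15.49 mass %

M((Mg0.70Fe0.30)2Si2O6) = 219.698 g/mol.
Mg contributes 1.40 × 24.305 = 34.027 g per mole.
34.027/219.698 = 0.1549 → 15.49%.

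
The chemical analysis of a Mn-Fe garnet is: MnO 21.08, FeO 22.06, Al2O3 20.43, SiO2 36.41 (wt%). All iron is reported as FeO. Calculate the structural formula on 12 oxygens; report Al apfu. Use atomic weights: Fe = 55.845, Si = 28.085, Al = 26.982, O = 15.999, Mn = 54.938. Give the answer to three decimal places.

MnO: 21.08/70.937 = 0.29717 mol → 0.29717 mol Mn, 0.29717 mol O.
FeO: 22.06/71.844 = 0.30705 mol → 0.30705 mol Fe, 0.30705 mol O.
Al2O3: 20.43/101.961 = 0.20037 mol → 0.40074 mol Al, 0.60111 mol O.
SiO2: 36.41/60.083 = 0.60600 mol → 0.60600 mol Si, 1.21200 mol O.
Total oxygen = 2.41733 mol. Normalization factor = 12/2.41733 = 4.96415.
Al per 12 O = 0.40074 × 4.96415 = 1.989.

1.989 Al apfu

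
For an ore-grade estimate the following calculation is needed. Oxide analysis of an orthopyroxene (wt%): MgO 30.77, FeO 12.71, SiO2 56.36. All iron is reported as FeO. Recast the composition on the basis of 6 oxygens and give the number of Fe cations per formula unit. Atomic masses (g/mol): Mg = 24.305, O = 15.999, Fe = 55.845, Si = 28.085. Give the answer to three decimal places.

0.377 Fe apfu

MgO (M=40.304): mol = 0.76345; Mg = 0.76345, O = 0.76345.
FeO (M=71.844): mol = 0.17691; Fe = 0.17691, O = 0.17691.
SiO2 (M=60.083): mol = 0.93804; Si = 0.93804, O = 1.87608.
ΣO = 2.81644; factor = 6/ΣO = 2.13035.
Fe apfu = 0.17691 × 2.13035 = 0.377.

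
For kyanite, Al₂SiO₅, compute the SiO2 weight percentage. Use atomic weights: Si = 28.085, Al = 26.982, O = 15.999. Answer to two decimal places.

37.08 wt%

Formula mass = 162.044 g/mol.
1 Si → 1.0000 mol SiO2 per formula unit; M(SiO2) = 60.083, so SiO2 mass = 60.083 g.
60.083/162.044 × 100 = 37.08 wt%.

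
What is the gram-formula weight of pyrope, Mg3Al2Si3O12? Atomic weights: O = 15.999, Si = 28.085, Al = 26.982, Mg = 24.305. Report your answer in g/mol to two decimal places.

Mg: 3 × 24.305 = 72.9150
Al: 2 × 26.982 = 53.9640
Si: 3 × 28.085 = 84.2550
O: 12 × 15.999 = 191.9880
Summing the contributions gives the formula mass.

403.12 g/mol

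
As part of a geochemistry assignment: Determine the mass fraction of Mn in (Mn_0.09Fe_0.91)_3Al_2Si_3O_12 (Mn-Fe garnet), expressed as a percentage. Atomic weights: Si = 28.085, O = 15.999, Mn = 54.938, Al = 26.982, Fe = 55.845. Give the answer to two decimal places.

Formula mass = 0.27*54.938 + 2.73*55.845 + 2*26.982 + 3*28.085 + 12*15.999 = 497.497 g/mol, of which 14.833 g is Mn.
So Mn makes up 14.833/497.497 = 0.0298 of the mass, i.e. 2.98%.

2.98 wt%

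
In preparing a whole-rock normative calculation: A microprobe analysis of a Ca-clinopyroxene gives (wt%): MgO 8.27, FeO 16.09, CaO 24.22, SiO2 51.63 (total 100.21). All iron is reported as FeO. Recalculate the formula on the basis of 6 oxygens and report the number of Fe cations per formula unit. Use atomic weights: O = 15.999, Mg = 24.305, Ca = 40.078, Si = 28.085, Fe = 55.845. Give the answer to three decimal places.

0.521 Fe apfu

8.27 wt% MgO ÷ 40.304 g/mol = 0.20519 mol, giving 0.20519 Mg and 0.20519 O.
16.09 wt% FeO ÷ 71.844 g/mol = 0.22396 mol, giving 0.22396 Fe and 0.22396 O.
24.22 wt% CaO ÷ 56.077 g/mol = 0.43191 mol, giving 0.43191 Ca and 0.43191 O.
51.63 wt% SiO2 ÷ 60.083 g/mol = 0.85931 mol, giving 0.85931 Si and 1.71862 O.
Oxygen sums to 2.57968; scaling by 6/2.57968 = 2.32587 puts the formula on 6 O.
Fe: 0.22396 × 2.32587 = 0.521 atoms per formula unit.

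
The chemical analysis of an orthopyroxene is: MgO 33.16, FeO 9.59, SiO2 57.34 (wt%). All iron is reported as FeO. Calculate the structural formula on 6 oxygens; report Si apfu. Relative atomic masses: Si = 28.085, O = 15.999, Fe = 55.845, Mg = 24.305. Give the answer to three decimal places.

33.16 wt% MgO ÷ 40.304 g/mol = 0.82275 mol, giving 0.82275 Mg and 0.82275 O.
9.59 wt% FeO ÷ 71.844 g/mol = 0.13348 mol, giving 0.13348 Fe and 0.13348 O.
57.34 wt% SiO2 ÷ 60.083 g/mol = 0.95435 mol, giving 0.95435 Si and 1.90870 O.
Oxygen sums to 2.86493; scaling by 6/2.86493 = 2.09429 puts the formula on 6 O.
Si: 0.95435 × 2.09429 = 1.999 atoms per formula unit.

1.999 Si apfu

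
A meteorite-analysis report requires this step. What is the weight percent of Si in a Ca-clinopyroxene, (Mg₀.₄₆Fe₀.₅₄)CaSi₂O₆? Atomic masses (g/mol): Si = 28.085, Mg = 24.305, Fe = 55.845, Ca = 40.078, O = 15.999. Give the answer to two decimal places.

Molar mass of (Mg₀.₄₆Fe₀.₅₄)CaSi₂O₆: 0.46·24.305 + 0.54·55.845 + 1·40.078 + 2·28.085 + 6·15.999 = 233.579 g/mol.
Mass of Si per formula unit: 2 × 28.085 = 56.170 g.
Weight fraction Si = 56.170 / 233.579 = 0.2405.

24.05 mass %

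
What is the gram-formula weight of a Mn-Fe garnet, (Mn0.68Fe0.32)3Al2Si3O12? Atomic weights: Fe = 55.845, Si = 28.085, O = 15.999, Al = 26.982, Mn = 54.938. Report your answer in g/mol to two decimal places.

M = 2.04·54.938 + 0.96·55.845 + 2·26.982 + 3·28.085 + 12·15.999

495.89 g/mol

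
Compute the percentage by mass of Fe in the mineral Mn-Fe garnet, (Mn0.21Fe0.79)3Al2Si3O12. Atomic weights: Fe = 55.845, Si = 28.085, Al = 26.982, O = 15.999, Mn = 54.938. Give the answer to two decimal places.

M((Mn0.21Fe0.79)3Al2Si3O12) = 497.171 g/mol.
Fe contributes 2.37 × 55.845 = 132.353 g per mole.
132.353/497.171 = 0.2662 → 26.62%.

26.62 weight percent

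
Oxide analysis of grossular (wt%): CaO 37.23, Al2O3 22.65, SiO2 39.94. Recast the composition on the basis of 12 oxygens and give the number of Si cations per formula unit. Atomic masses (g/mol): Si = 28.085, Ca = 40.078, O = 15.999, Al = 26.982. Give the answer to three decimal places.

CaO (M=56.077): mol = 0.66391; Ca = 0.66391, O = 0.66391.
Al2O3 (M=101.961): mol = 0.22214; Al = 0.44428, O = 0.66642.
SiO2 (M=60.083): mol = 0.66475; Si = 0.66475, O = 1.32950.
ΣO = 2.65983; factor = 12/ΣO = 4.51157.
Si apfu = 0.66475 × 4.51157 = 2.999.

2.999 Si apfu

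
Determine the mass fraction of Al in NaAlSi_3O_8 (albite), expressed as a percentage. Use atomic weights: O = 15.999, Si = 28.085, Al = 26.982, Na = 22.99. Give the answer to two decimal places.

M(NaAlSi_3O_8) = 262.219 g/mol.
Al contributes 1 × 26.982 = 26.982 g per mole.
26.982/262.219 = 0.1029 → 10.29%.

10.29 mass %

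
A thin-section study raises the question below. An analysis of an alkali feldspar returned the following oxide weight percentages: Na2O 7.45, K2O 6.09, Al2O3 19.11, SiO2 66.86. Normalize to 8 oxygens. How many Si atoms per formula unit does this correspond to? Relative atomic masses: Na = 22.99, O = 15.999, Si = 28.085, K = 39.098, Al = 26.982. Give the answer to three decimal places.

Na2O: 7.45/61.979 = 0.12020 mol → 0.24040 mol Na, 0.12020 mol O.
K2O: 6.09/94.195 = 0.06465 mol → 0.12930 mol K, 0.06465 mol O.
Al2O3: 19.11/101.961 = 0.18742 mol → 0.37484 mol Al, 0.56226 mol O.
SiO2: 66.86/60.083 = 1.11279 mol → 1.11279 mol Si, 2.22558 mol O.
Total oxygen = 2.97269 mol. Normalization factor = 8/2.97269 = 2.69117.
Si per 8 O = 1.11279 × 2.69117 = 2.995.

2.995 Si apfu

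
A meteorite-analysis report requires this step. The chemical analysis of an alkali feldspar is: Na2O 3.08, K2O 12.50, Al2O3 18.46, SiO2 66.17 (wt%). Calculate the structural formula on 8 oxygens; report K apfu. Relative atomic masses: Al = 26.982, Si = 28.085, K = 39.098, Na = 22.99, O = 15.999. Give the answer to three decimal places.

0.725 K apfu

Na2O (M=61.979): mol = 0.04969; Na = 0.09938, O = 0.04969.
K2O (M=94.195): mol = 0.13270; K = 0.26540, O = 0.13270.
Al2O3 (M=101.961): mol = 0.18105; Al = 0.36210, O = 0.54315.
SiO2 (M=60.083): mol = 1.10131; Si = 1.10131, O = 2.20262.
ΣO = 2.92816; factor = 8/ΣO = 2.73209.
K apfu = 0.26540 × 2.73209 = 0.725.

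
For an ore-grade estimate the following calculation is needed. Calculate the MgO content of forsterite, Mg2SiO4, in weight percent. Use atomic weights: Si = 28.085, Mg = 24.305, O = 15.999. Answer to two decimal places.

57.29 wt%

M(Mg2SiO4) = 140.691 g/mol; M(MgO) = 40.304 g/mol.
Moles MgO per formula unit = 2 Mg ÷ 1 = 2.0000.
MgO fraction = (2.0000 × 40.304) / 140.691 = 80.608/140.691 = 0.5729.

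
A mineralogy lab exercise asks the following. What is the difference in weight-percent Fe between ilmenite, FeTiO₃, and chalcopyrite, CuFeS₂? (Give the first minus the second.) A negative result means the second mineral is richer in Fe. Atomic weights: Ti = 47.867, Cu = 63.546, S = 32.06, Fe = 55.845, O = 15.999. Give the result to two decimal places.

6.38 percentage points

M(FeTiO₃) = 151.709 g/mol, so wt% Fe = 55.845/151.709 × 100 = 36.81%.
M(CuFeS₂) = 183.511 g/mol, so wt% Fe = 55.845/183.511 × 100 = 30.43%.
36.81 − 30.43 = 6.38 pp.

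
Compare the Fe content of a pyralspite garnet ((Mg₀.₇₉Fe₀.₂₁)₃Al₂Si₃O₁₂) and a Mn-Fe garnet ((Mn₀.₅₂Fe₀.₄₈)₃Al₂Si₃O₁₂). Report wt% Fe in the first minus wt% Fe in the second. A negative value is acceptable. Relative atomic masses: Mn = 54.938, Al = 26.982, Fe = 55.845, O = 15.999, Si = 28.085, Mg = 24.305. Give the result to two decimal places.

-7.88 percentage points

Fe in (Mg₀.₇₉Fe₀.₂₁)₃Al₂Si₃O₁₂: molar mass 422.992 g/mol; 0.63×55.845 = 35.182 g → 8.32 wt%.
Fe in (Mn₀.₅₂Fe₀.₄₈)₃Al₂Si₃O₁₂: molar mass 496.327 g/mol; 1.44×55.845 = 80.417 g → 16.20 wt%.
Difference = 8.32 − 16.20 = -7.88 percentage points.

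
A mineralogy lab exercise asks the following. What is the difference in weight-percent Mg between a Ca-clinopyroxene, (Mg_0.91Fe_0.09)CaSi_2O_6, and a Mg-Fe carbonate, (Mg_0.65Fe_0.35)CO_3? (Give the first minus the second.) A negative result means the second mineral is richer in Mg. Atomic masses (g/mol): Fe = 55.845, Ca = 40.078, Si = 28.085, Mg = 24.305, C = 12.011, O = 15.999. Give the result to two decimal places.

Mg in (Mg_0.91Fe_0.09)CaSi_2O_6: molar mass 219.386 g/mol; 0.91×24.305 = 22.118 g → 10.08 wt%.
Mg in (Mg_0.65Fe_0.35)CO_3: molar mass 95.352 g/mol; 0.65×24.305 = 15.798 g → 16.57 wt%.
Difference = 10.08 − 16.57 = -6.49 percentage points.

-6.49 percentage points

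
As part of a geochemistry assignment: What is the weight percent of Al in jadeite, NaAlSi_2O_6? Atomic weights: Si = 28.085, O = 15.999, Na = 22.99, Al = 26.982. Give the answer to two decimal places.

13.35 wt%

Formula mass = 1·22.99 + 1·26.982 + 2·28.085 + 6·15.999 = 202.136 g/mol, of which 26.982 g is Al.
So Al makes up 26.982/202.136 = 0.1335 of the mass, i.e. 13.35%.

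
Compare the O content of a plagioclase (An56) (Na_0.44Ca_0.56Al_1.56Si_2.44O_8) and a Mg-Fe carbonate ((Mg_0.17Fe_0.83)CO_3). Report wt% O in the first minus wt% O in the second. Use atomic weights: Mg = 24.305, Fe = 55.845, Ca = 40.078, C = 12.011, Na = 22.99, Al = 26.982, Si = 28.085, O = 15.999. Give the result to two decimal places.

3.76 percentage points

M(Na_0.44Ca_0.56Al_1.56Si_2.44O_8) = 271.171 g/mol, so wt% O = 127.992/271.171 × 100 = 47.20%.
M((Mg_0.17Fe_0.83)CO_3) = 110.491 g/mol, so wt% O = 47.997/110.491 × 100 = 43.44%.
47.20 − 43.44 = 3.76 pp.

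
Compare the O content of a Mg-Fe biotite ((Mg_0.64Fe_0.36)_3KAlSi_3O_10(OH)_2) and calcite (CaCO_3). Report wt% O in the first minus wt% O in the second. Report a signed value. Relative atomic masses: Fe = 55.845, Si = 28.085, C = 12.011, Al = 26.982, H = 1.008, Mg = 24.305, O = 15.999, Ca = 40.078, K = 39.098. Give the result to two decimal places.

M((Mg_0.64Fe_0.36)_3KAlSi_3O_10(OH)_2) = 451.317 g/mol, so wt% O = 191.988/451.317 × 100 = 42.54%.
M(CaCO_3) = 100.086 g/mol, so wt% O = 47.997/100.086 × 100 = 47.96%.
42.54 − 47.96 = -5.42 pp.

-5.42 percentage points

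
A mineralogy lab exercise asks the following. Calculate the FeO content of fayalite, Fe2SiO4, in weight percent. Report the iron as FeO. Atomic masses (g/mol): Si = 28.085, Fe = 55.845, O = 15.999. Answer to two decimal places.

Formula mass = 203.771 g/mol.
2 Fe → 2.0000 mol FeO per formula unit; M(FeO) = 71.844, so FeO mass = 143.688 g.
143.688/203.771 × 100 = 70.51 wt%.

70.51 wt%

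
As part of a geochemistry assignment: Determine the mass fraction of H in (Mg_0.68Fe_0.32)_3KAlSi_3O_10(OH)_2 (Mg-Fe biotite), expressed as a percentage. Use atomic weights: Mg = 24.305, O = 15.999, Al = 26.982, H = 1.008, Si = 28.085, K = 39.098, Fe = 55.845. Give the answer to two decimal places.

0.45 mass %

M((Mg_0.68Fe_0.32)_3KAlSi_3O_10(OH)_2) = 447.532 g/mol.
H contributes 2 × 1.008 = 2.016 g per mole.
2.016/447.532 = 0.0045 → 0.45%.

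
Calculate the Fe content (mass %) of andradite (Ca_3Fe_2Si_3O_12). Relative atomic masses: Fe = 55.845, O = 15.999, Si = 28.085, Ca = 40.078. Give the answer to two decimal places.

M(Ca_3Fe_2Si_3O_12) = 508.167 g/mol.
Fe contributes 2 × 55.845 = 111.690 g per mole.
111.690/508.167 = 0.2198 → 21.98%.

21.98 mass %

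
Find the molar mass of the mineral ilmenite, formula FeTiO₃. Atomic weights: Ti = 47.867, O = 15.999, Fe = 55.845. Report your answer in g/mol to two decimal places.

151.71 g/mol

M = 1*55.845 + 1*47.867 + 3*15.999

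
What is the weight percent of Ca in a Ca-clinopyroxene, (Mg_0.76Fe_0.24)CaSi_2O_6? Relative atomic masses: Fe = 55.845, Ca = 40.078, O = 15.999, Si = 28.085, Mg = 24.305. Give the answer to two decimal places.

17.88 wt%

Molar mass of (Mg_0.76Fe_0.24)CaSi_2O_6: 0.76·24.305 + 0.24·55.845 + 1·40.078 + 2·28.085 + 6·15.999 = 224.117 g/mol.
Mass of Ca per formula unit: 1 × 40.078 = 40.078 g.
Weight fraction Ca = 40.078 / 224.117 = 0.1788.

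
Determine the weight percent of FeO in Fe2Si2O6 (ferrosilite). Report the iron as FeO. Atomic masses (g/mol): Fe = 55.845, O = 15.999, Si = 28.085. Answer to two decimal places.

54.46 wt%

Formula mass = 263.854 g/mol.
2 Fe → 2.0000 mol FeO per formula unit; M(FeO) = 71.844, so FeO mass = 143.688 g.
143.688/263.854 × 100 = 54.46 wt%.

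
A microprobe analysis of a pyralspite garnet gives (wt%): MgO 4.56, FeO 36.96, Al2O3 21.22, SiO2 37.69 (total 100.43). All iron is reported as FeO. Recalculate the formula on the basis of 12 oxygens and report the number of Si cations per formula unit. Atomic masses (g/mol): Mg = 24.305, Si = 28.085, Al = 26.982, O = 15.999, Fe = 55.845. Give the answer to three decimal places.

MgO (M=40.304): mol = 0.11314; Mg = 0.11314, O = 0.11314.
FeO (M=71.844): mol = 0.51445; Fe = 0.51445, O = 0.51445.
Al2O3 (M=101.961): mol = 0.20812; Al = 0.41624, O = 0.62436.
SiO2 (M=60.083): mol = 0.62730; Si = 0.62730, O = 1.25460.
ΣO = 2.50655; factor = 12/ΣO = 4.78746.
Si apfu = 0.62730 × 4.78746 = 3.003.

3.003 Si apfu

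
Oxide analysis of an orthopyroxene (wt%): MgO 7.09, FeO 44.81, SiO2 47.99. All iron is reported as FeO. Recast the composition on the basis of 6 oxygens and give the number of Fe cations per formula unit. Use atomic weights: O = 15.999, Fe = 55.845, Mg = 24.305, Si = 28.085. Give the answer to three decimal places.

1.561 Fe apfu

MgO (M=40.304): mol = 0.17591; Mg = 0.17591, O = 0.17591.
FeO (M=71.844): mol = 0.62371; Fe = 0.62371, O = 0.62371.
SiO2 (M=60.083): mol = 0.79873; Si = 0.79873, O = 1.59746.
ΣO = 2.39708; factor = 6/ΣO = 2.50305.
Fe apfu = 0.62371 × 2.50305 = 1.561.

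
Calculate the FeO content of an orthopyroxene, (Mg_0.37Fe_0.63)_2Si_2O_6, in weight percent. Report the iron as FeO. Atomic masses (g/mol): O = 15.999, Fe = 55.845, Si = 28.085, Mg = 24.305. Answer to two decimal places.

M((Mg_0.37Fe_0.63)_2Si_2O_6) = 240.514 g/mol; M(FeO) = 71.844 g/mol.
Moles FeO per formula unit = 1.26 Fe ÷ 1 = 1.2600.
FeO fraction = (1.2600 × 71.844) / 240.514 = 90.523/240.514 = 0.3764.

37.64 wt%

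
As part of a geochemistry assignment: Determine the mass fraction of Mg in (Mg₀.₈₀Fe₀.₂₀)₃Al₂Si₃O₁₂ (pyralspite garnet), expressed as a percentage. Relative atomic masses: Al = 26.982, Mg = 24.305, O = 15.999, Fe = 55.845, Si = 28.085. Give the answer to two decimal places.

M((Mg₀.₈₀Fe₀.₂₀)₃Al₂Si₃O₁₂) = 422.046 g/mol.
Mg contributes 2.40 × 24.305 = 58.332 g per mole.
58.332/422.046 = 0.1382 → 13.82%.

13.82 mass %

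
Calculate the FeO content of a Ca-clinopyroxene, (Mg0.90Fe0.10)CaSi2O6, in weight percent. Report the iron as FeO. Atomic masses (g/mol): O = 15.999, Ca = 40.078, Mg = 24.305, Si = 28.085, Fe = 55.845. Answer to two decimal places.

3.27 wt%

Formula mass = 219.701 g/mol.
0.10 Fe → 0.1000 mol FeO per formula unit; M(FeO) = 71.844, so FeO mass = 7.184 g.
7.184/219.701 × 100 = 3.27 wt%.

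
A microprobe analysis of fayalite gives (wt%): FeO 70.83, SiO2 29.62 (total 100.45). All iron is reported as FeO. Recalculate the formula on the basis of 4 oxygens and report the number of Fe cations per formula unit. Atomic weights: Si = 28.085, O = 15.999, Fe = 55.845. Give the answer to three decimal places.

70.83 wt% FeO ÷ 71.844 g/mol = 0.98589 mol, giving 0.98589 Fe and 0.98589 O.
29.62 wt% SiO2 ÷ 60.083 g/mol = 0.49298 mol, giving 0.49298 Si and 0.98596 O.
Oxygen sums to 1.97185; scaling by 4/1.97185 = 2.02855 puts the formula on 4 O.
Fe: 0.98589 × 2.02855 = 2.000 atoms per formula unit.

2.000 Fe apfu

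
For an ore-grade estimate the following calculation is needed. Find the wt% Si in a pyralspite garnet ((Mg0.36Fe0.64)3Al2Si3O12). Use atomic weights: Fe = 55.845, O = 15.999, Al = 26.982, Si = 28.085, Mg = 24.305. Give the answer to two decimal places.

18.17 wt%

Molar mass of (Mg0.36Fe0.64)3Al2Si3O12: 1.08·24.305 + 1.92·55.845 + 2·26.982 + 3·28.085 + 12·15.999 = 463.679 g/mol.
Mass of Si per formula unit: 3 × 28.085 = 84.255 g.
Weight fraction Si = 84.255 / 463.679 = 0.1817.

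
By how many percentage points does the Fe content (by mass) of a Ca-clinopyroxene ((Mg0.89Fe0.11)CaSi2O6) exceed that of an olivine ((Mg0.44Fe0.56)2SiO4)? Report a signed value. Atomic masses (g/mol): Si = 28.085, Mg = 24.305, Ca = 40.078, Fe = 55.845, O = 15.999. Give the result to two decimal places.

-32.74 percentage points

Fe in (Mg0.89Fe0.11)CaSi2O6: molar mass 220.016 g/mol; 0.11×55.845 = 6.143 g → 2.79 wt%.
Fe in (Mg0.44Fe0.56)2SiO4: molar mass 176.016 g/mol; 1.12×55.845 = 62.546 g → 35.53 wt%.
Difference = 2.79 − 35.53 = -32.74 percentage points.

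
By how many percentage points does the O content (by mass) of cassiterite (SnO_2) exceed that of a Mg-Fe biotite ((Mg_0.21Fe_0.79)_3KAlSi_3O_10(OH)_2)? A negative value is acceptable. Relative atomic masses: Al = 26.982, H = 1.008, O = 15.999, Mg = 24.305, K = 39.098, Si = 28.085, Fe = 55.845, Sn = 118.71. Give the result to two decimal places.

M(SnO_2) = 150.708 g/mol, so wt% O = 31.998/150.708 × 100 = 21.23%.
M((Mg_0.21Fe_0.79)_3KAlSi_3O_10(OH)_2) = 492.004 g/mol, so wt% O = 191.988/492.004 × 100 = 39.02%.
21.23 − 39.02 = -17.79 pp.

-17.79 percentage points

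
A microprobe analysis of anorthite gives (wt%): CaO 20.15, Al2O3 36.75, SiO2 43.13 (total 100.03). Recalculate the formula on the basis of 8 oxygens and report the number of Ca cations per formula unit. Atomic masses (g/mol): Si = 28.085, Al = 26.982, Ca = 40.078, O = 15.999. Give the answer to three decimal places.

0.999 Ca apfu

CaO: 20.15/56.077 = 0.35933 mol → 0.35933 mol Ca, 0.35933 mol O.
Al2O3: 36.75/101.961 = 0.36043 mol → 0.72086 mol Al, 1.08129 mol O.
SiO2: 43.13/60.083 = 0.71784 mol → 0.71784 mol Si, 1.43568 mol O.
Total oxygen = 2.87630 mol. Normalization factor = 8/2.87630 = 2.78135.
Ca per 8 O = 0.35933 × 2.78135 = 0.999.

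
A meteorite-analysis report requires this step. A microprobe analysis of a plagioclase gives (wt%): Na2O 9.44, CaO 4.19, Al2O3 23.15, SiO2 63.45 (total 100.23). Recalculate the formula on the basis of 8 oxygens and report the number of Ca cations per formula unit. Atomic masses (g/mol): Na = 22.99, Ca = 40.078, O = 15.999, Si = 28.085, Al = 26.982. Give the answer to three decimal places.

Na2O: 9.44/61.979 = 0.15231 mol → 0.30462 mol Na, 0.15231 mol O.
CaO: 4.19/56.077 = 0.07472 mol → 0.07472 mol Ca, 0.07472 mol O.
Al2O3: 23.15/101.961 = 0.22705 mol → 0.45410 mol Al, 0.68115 mol O.
SiO2: 63.45/60.083 = 1.05604 mol → 1.05604 mol Si, 2.11208 mol O.
Total oxygen = 3.02026 mol. Normalization factor = 8/3.02026 = 2.64878.
Ca per 8 O = 0.07472 × 2.64878 = 0.198.

0.198 Ca apfu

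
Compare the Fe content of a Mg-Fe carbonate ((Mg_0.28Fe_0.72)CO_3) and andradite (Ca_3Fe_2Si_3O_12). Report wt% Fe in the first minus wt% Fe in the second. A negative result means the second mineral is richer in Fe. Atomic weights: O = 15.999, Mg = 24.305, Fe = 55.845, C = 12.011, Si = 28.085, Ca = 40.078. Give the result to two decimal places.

15.59 percentage points

M((Mg_0.28Fe_0.72)CO_3) = 107.022 g/mol, so wt% Fe = 40.208/107.022 × 100 = 37.57%.
M(Ca_3Fe_2Si_3O_12) = 508.167 g/mol, so wt% Fe = 111.690/508.167 × 100 = 21.98%.
37.57 − 21.98 = 15.59 pp.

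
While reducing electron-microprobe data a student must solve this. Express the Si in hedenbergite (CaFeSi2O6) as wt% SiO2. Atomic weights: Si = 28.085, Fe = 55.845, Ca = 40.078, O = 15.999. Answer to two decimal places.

48.44 wt%

Molar mass of CaFeSi2O6 = 1·40.078 + 1·55.845 + 2·28.085 + 6·15.999 = 248.087 g/mol.
Each formula unit contains 2 Si, equivalent to 2/1 = 2.0000 mol SiO2.
M(SiO2) = 1×28.085 + 2×15.999 = 60.083 g/mol.
Mass of SiO2 per formula unit = 2.0000 × 60.083 = 120.166 g.
SiO2 wt% = 120.166 / 248.087 × 100 = 48.44%.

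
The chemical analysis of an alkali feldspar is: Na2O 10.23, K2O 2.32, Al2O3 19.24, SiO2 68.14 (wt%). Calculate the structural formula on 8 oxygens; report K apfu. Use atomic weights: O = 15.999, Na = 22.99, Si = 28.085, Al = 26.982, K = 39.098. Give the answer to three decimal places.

Na2O (M=61.979): mol = 0.16506; Na = 0.33012, O = 0.16506.
K2O (M=94.195): mol = 0.02463; K = 0.04926, O = 0.02463.
Al2O3 (M=101.961): mol = 0.18870; Al = 0.37740, O = 0.56610.
SiO2 (M=60.083): mol = 1.13410; Si = 1.13410, O = 2.26820.
ΣO = 3.02399; factor = 8/ΣO = 2.64551.
K apfu = 0.04926 × 2.64551 = 0.130.

0.130 K apfu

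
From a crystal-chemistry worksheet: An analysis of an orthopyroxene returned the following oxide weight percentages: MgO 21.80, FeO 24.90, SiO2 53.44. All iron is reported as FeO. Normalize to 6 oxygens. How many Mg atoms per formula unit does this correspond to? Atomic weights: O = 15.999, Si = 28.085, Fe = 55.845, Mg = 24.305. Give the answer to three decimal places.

1.217 Mg apfu

MgO (M=40.304): mol = 0.54089; Mg = 0.54089, O = 0.54089.
FeO (M=71.844): mol = 0.34658; Fe = 0.34658, O = 0.34658.
SiO2 (M=60.083): mol = 0.88944; Si = 0.88944, O = 1.77888.
ΣO = 2.66635; factor = 6/ΣO = 2.25027.
Mg apfu = 0.54089 × 2.25027 = 1.217.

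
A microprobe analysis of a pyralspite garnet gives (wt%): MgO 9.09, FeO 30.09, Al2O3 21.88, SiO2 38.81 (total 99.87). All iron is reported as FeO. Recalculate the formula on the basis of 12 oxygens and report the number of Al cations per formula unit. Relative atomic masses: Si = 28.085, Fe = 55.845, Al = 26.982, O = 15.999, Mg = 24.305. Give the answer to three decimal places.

1.996 Al apfu

9.09 wt% MgO ÷ 40.304 g/mol = 0.22554 mol, giving 0.22554 Mg and 0.22554 O.
30.09 wt% FeO ÷ 71.844 g/mol = 0.41882 mol, giving 0.41882 Fe and 0.41882 O.
21.88 wt% Al2O3 ÷ 101.961 g/mol = 0.21459 mol, giving 0.42918 Al and 0.64377 O.
38.81 wt% SiO2 ÷ 60.083 g/mol = 0.64594 mol, giving 0.64594 Si and 1.29188 O.
Oxygen sums to 2.58001; scaling by 12/2.58001 = 4.65114 puts the formula on 12 O.
Al: 0.42918 × 4.65114 = 1.996 atoms per formula unit.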